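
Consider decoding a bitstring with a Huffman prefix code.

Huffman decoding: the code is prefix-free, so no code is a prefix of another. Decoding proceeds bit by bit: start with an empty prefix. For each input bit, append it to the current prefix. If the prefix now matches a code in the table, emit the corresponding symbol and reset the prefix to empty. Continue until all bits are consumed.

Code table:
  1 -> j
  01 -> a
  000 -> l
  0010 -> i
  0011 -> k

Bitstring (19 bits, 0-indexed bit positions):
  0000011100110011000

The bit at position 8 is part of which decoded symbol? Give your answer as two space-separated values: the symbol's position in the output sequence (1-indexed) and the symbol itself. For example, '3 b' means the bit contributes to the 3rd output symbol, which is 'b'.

Answer: 4 k

Derivation:
Bit 0: prefix='0' (no match yet)
Bit 1: prefix='00' (no match yet)
Bit 2: prefix='000' -> emit 'l', reset
Bit 3: prefix='0' (no match yet)
Bit 4: prefix='00' (no match yet)
Bit 5: prefix='001' (no match yet)
Bit 6: prefix='0011' -> emit 'k', reset
Bit 7: prefix='1' -> emit 'j', reset
Bit 8: prefix='0' (no match yet)
Bit 9: prefix='00' (no match yet)
Bit 10: prefix='001' (no match yet)
Bit 11: prefix='0011' -> emit 'k', reset
Bit 12: prefix='0' (no match yet)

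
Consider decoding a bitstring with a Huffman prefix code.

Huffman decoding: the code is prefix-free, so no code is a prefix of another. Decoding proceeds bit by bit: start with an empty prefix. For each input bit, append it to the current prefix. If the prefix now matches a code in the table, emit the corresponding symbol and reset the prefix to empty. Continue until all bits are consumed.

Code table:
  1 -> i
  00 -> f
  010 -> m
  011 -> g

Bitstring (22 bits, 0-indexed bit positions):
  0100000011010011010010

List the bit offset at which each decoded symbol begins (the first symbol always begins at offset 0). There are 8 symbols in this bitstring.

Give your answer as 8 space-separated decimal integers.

Answer: 0 3 5 7 10 13 16 19

Derivation:
Bit 0: prefix='0' (no match yet)
Bit 1: prefix='01' (no match yet)
Bit 2: prefix='010' -> emit 'm', reset
Bit 3: prefix='0' (no match yet)
Bit 4: prefix='00' -> emit 'f', reset
Bit 5: prefix='0' (no match yet)
Bit 6: prefix='00' -> emit 'f', reset
Bit 7: prefix='0' (no match yet)
Bit 8: prefix='01' (no match yet)
Bit 9: prefix='011' -> emit 'g', reset
Bit 10: prefix='0' (no match yet)
Bit 11: prefix='01' (no match yet)
Bit 12: prefix='010' -> emit 'm', reset
Bit 13: prefix='0' (no match yet)
Bit 14: prefix='01' (no match yet)
Bit 15: prefix='011' -> emit 'g', reset
Bit 16: prefix='0' (no match yet)
Bit 17: prefix='01' (no match yet)
Bit 18: prefix='010' -> emit 'm', reset
Bit 19: prefix='0' (no match yet)
Bit 20: prefix='01' (no match yet)
Bit 21: prefix='010' -> emit 'm', reset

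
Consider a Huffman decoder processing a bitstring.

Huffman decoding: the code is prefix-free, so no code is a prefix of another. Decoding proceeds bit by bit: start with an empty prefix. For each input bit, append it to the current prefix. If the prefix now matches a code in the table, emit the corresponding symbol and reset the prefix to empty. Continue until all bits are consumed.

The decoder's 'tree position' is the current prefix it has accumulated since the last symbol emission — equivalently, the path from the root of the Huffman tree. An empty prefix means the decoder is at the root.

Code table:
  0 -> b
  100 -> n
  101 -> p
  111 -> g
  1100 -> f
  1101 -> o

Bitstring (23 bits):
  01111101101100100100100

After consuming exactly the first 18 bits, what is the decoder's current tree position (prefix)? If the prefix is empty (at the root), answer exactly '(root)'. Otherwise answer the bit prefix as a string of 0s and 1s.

Answer: 1

Derivation:
Bit 0: prefix='0' -> emit 'b', reset
Bit 1: prefix='1' (no match yet)
Bit 2: prefix='11' (no match yet)
Bit 3: prefix='111' -> emit 'g', reset
Bit 4: prefix='1' (no match yet)
Bit 5: prefix='11' (no match yet)
Bit 6: prefix='110' (no match yet)
Bit 7: prefix='1101' -> emit 'o', reset
Bit 8: prefix='1' (no match yet)
Bit 9: prefix='10' (no match yet)
Bit 10: prefix='101' -> emit 'p', reset
Bit 11: prefix='1' (no match yet)
Bit 12: prefix='10' (no match yet)
Bit 13: prefix='100' -> emit 'n', reset
Bit 14: prefix='1' (no match yet)
Bit 15: prefix='10' (no match yet)
Bit 16: prefix='100' -> emit 'n', reset
Bit 17: prefix='1' (no match yet)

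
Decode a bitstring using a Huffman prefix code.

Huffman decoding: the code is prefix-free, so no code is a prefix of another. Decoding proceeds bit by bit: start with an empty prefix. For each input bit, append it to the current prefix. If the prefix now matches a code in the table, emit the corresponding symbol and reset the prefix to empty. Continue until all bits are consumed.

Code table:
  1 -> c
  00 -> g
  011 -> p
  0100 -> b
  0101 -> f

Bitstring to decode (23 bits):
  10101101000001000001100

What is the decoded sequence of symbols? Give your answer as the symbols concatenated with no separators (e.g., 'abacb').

Answer: cfcbgbgpg

Derivation:
Bit 0: prefix='1' -> emit 'c', reset
Bit 1: prefix='0' (no match yet)
Bit 2: prefix='01' (no match yet)
Bit 3: prefix='010' (no match yet)
Bit 4: prefix='0101' -> emit 'f', reset
Bit 5: prefix='1' -> emit 'c', reset
Bit 6: prefix='0' (no match yet)
Bit 7: prefix='01' (no match yet)
Bit 8: prefix='010' (no match yet)
Bit 9: prefix='0100' -> emit 'b', reset
Bit 10: prefix='0' (no match yet)
Bit 11: prefix='00' -> emit 'g', reset
Bit 12: prefix='0' (no match yet)
Bit 13: prefix='01' (no match yet)
Bit 14: prefix='010' (no match yet)
Bit 15: prefix='0100' -> emit 'b', reset
Bit 16: prefix='0' (no match yet)
Bit 17: prefix='00' -> emit 'g', reset
Bit 18: prefix='0' (no match yet)
Bit 19: prefix='01' (no match yet)
Bit 20: prefix='011' -> emit 'p', reset
Bit 21: prefix='0' (no match yet)
Bit 22: prefix='00' -> emit 'g', reset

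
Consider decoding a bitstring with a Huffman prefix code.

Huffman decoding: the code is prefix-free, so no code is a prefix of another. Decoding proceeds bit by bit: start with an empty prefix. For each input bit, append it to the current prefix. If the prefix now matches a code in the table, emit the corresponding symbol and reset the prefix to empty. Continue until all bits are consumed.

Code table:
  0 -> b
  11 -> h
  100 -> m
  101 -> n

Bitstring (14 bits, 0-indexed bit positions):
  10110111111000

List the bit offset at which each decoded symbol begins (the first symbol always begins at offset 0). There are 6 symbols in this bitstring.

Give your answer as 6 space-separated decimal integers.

Answer: 0 3 6 8 10 13

Derivation:
Bit 0: prefix='1' (no match yet)
Bit 1: prefix='10' (no match yet)
Bit 2: prefix='101' -> emit 'n', reset
Bit 3: prefix='1' (no match yet)
Bit 4: prefix='10' (no match yet)
Bit 5: prefix='101' -> emit 'n', reset
Bit 6: prefix='1' (no match yet)
Bit 7: prefix='11' -> emit 'h', reset
Bit 8: prefix='1' (no match yet)
Bit 9: prefix='11' -> emit 'h', reset
Bit 10: prefix='1' (no match yet)
Bit 11: prefix='10' (no match yet)
Bit 12: prefix='100' -> emit 'm', reset
Bit 13: prefix='0' -> emit 'b', reset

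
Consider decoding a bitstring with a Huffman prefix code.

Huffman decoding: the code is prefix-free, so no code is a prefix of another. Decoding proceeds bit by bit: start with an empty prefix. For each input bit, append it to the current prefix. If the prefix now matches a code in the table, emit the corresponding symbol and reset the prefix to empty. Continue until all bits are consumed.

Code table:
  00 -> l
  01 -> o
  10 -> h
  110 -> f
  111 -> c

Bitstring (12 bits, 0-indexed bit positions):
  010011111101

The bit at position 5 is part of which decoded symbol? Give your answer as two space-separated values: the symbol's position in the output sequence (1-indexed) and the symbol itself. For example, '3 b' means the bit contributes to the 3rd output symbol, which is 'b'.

Bit 0: prefix='0' (no match yet)
Bit 1: prefix='01' -> emit 'o', reset
Bit 2: prefix='0' (no match yet)
Bit 3: prefix='00' -> emit 'l', reset
Bit 4: prefix='1' (no match yet)
Bit 5: prefix='11' (no match yet)
Bit 6: prefix='111' -> emit 'c', reset
Bit 7: prefix='1' (no match yet)
Bit 8: prefix='11' (no match yet)
Bit 9: prefix='111' -> emit 'c', reset

Answer: 3 c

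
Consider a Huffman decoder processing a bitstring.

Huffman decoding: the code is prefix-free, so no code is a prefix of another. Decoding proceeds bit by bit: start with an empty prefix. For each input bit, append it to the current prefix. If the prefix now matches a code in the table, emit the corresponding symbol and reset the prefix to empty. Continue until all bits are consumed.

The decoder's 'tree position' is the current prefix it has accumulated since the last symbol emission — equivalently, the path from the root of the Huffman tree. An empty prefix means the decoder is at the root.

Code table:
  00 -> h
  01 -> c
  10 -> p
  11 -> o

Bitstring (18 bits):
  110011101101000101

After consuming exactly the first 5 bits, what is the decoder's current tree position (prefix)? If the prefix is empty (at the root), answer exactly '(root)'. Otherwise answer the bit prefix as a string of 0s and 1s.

Bit 0: prefix='1' (no match yet)
Bit 1: prefix='11' -> emit 'o', reset
Bit 2: prefix='0' (no match yet)
Bit 3: prefix='00' -> emit 'h', reset
Bit 4: prefix='1' (no match yet)

Answer: 1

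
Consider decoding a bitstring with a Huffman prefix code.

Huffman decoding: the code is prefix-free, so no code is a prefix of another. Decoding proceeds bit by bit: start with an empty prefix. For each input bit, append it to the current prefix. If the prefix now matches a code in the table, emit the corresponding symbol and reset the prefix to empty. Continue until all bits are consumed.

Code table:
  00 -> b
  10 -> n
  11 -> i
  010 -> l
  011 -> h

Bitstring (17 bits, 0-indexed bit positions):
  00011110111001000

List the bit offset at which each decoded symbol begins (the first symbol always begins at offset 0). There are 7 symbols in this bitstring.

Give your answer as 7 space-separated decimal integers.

Answer: 0 2 5 7 10 12 15

Derivation:
Bit 0: prefix='0' (no match yet)
Bit 1: prefix='00' -> emit 'b', reset
Bit 2: prefix='0' (no match yet)
Bit 3: prefix='01' (no match yet)
Bit 4: prefix='011' -> emit 'h', reset
Bit 5: prefix='1' (no match yet)
Bit 6: prefix='11' -> emit 'i', reset
Bit 7: prefix='0' (no match yet)
Bit 8: prefix='01' (no match yet)
Bit 9: prefix='011' -> emit 'h', reset
Bit 10: prefix='1' (no match yet)
Bit 11: prefix='10' -> emit 'n', reset
Bit 12: prefix='0' (no match yet)
Bit 13: prefix='01' (no match yet)
Bit 14: prefix='010' -> emit 'l', reset
Bit 15: prefix='0' (no match yet)
Bit 16: prefix='00' -> emit 'b', reset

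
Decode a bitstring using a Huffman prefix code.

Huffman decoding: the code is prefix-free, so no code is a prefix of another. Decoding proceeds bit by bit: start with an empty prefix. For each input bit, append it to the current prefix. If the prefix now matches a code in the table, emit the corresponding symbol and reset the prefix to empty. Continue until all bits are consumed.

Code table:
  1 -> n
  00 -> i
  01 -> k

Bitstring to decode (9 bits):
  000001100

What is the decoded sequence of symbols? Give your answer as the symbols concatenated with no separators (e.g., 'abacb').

Answer: iikni

Derivation:
Bit 0: prefix='0' (no match yet)
Bit 1: prefix='00' -> emit 'i', reset
Bit 2: prefix='0' (no match yet)
Bit 3: prefix='00' -> emit 'i', reset
Bit 4: prefix='0' (no match yet)
Bit 5: prefix='01' -> emit 'k', reset
Bit 6: prefix='1' -> emit 'n', reset
Bit 7: prefix='0' (no match yet)
Bit 8: prefix='00' -> emit 'i', reset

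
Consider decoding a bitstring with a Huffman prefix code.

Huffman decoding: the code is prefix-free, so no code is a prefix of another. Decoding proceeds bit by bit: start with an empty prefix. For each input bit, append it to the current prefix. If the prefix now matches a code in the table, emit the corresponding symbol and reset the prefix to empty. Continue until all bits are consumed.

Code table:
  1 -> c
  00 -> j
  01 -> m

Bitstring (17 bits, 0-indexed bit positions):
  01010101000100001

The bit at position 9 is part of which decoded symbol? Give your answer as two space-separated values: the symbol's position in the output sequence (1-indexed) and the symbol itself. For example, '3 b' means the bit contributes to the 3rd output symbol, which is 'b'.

Bit 0: prefix='0' (no match yet)
Bit 1: prefix='01' -> emit 'm', reset
Bit 2: prefix='0' (no match yet)
Bit 3: prefix='01' -> emit 'm', reset
Bit 4: prefix='0' (no match yet)
Bit 5: prefix='01' -> emit 'm', reset
Bit 6: prefix='0' (no match yet)
Bit 7: prefix='01' -> emit 'm', reset
Bit 8: prefix='0' (no match yet)
Bit 9: prefix='00' -> emit 'j', reset
Bit 10: prefix='0' (no match yet)
Bit 11: prefix='01' -> emit 'm', reset
Bit 12: prefix='0' (no match yet)
Bit 13: prefix='00' -> emit 'j', reset

Answer: 5 j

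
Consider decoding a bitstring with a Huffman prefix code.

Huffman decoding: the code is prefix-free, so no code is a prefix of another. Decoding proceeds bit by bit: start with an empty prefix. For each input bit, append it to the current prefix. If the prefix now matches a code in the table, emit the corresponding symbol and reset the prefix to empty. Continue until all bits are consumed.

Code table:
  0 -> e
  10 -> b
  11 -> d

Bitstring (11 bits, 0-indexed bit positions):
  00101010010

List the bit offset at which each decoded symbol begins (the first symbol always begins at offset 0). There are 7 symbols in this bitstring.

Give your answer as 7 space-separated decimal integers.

Bit 0: prefix='0' -> emit 'e', reset
Bit 1: prefix='0' -> emit 'e', reset
Bit 2: prefix='1' (no match yet)
Bit 3: prefix='10' -> emit 'b', reset
Bit 4: prefix='1' (no match yet)
Bit 5: prefix='10' -> emit 'b', reset
Bit 6: prefix='1' (no match yet)
Bit 7: prefix='10' -> emit 'b', reset
Bit 8: prefix='0' -> emit 'e', reset
Bit 9: prefix='1' (no match yet)
Bit 10: prefix='10' -> emit 'b', reset

Answer: 0 1 2 4 6 8 9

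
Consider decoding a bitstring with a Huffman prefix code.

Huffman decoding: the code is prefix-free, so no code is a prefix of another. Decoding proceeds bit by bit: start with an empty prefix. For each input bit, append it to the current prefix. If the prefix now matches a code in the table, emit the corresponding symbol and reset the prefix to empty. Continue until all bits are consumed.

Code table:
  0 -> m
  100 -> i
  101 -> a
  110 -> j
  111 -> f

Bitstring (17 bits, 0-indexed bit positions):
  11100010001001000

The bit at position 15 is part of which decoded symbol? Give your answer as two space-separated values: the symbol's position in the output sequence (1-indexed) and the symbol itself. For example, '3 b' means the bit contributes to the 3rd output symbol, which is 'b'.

Answer: 8 i

Derivation:
Bit 0: prefix='1' (no match yet)
Bit 1: prefix='11' (no match yet)
Bit 2: prefix='111' -> emit 'f', reset
Bit 3: prefix='0' -> emit 'm', reset
Bit 4: prefix='0' -> emit 'm', reset
Bit 5: prefix='0' -> emit 'm', reset
Bit 6: prefix='1' (no match yet)
Bit 7: prefix='10' (no match yet)
Bit 8: prefix='100' -> emit 'i', reset
Bit 9: prefix='0' -> emit 'm', reset
Bit 10: prefix='1' (no match yet)
Bit 11: prefix='10' (no match yet)
Bit 12: prefix='100' -> emit 'i', reset
Bit 13: prefix='1' (no match yet)
Bit 14: prefix='10' (no match yet)
Bit 15: prefix='100' -> emit 'i', reset
Bit 16: prefix='0' -> emit 'm', reset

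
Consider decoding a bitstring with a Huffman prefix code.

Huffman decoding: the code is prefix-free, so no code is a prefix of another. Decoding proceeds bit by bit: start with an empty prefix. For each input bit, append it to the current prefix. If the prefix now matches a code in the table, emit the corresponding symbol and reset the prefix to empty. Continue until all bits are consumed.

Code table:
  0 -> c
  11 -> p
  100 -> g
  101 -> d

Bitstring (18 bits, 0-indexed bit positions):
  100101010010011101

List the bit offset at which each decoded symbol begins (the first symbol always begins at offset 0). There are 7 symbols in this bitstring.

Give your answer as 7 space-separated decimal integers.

Answer: 0 3 6 7 10 13 15

Derivation:
Bit 0: prefix='1' (no match yet)
Bit 1: prefix='10' (no match yet)
Bit 2: prefix='100' -> emit 'g', reset
Bit 3: prefix='1' (no match yet)
Bit 4: prefix='10' (no match yet)
Bit 5: prefix='101' -> emit 'd', reset
Bit 6: prefix='0' -> emit 'c', reset
Bit 7: prefix='1' (no match yet)
Bit 8: prefix='10' (no match yet)
Bit 9: prefix='100' -> emit 'g', reset
Bit 10: prefix='1' (no match yet)
Bit 11: prefix='10' (no match yet)
Bit 12: prefix='100' -> emit 'g', reset
Bit 13: prefix='1' (no match yet)
Bit 14: prefix='11' -> emit 'p', reset
Bit 15: prefix='1' (no match yet)
Bit 16: prefix='10' (no match yet)
Bit 17: prefix='101' -> emit 'd', reset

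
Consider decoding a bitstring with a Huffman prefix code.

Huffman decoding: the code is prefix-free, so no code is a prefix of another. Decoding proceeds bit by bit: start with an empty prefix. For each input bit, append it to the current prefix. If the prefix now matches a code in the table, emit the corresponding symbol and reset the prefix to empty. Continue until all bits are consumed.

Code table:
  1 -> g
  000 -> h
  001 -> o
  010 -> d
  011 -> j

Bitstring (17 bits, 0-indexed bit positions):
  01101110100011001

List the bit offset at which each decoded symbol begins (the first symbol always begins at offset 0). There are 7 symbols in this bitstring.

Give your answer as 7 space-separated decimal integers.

Bit 0: prefix='0' (no match yet)
Bit 1: prefix='01' (no match yet)
Bit 2: prefix='011' -> emit 'j', reset
Bit 3: prefix='0' (no match yet)
Bit 4: prefix='01' (no match yet)
Bit 5: prefix='011' -> emit 'j', reset
Bit 6: prefix='1' -> emit 'g', reset
Bit 7: prefix='0' (no match yet)
Bit 8: prefix='01' (no match yet)
Bit 9: prefix='010' -> emit 'd', reset
Bit 10: prefix='0' (no match yet)
Bit 11: prefix='00' (no match yet)
Bit 12: prefix='001' -> emit 'o', reset
Bit 13: prefix='1' -> emit 'g', reset
Bit 14: prefix='0' (no match yet)
Bit 15: prefix='00' (no match yet)
Bit 16: prefix='001' -> emit 'o', reset

Answer: 0 3 6 7 10 13 14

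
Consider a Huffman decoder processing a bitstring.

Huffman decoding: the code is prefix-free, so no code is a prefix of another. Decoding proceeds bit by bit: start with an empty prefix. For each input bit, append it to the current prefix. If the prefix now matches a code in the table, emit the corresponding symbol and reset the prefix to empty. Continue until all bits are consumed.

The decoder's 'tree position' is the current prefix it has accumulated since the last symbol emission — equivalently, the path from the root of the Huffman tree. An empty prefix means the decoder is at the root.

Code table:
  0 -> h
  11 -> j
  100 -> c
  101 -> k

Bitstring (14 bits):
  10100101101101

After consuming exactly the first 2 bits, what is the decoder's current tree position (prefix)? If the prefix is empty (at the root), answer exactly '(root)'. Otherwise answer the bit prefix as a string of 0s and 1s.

Answer: 10

Derivation:
Bit 0: prefix='1' (no match yet)
Bit 1: prefix='10' (no match yet)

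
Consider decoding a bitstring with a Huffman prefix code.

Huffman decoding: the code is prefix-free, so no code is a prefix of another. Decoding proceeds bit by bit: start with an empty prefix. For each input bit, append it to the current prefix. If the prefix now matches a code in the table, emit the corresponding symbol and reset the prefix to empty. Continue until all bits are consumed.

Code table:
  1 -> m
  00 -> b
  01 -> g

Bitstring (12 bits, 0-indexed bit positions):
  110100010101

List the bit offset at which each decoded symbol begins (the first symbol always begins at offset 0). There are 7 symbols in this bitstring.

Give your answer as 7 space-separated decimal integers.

Bit 0: prefix='1' -> emit 'm', reset
Bit 1: prefix='1' -> emit 'm', reset
Bit 2: prefix='0' (no match yet)
Bit 3: prefix='01' -> emit 'g', reset
Bit 4: prefix='0' (no match yet)
Bit 5: prefix='00' -> emit 'b', reset
Bit 6: prefix='0' (no match yet)
Bit 7: prefix='01' -> emit 'g', reset
Bit 8: prefix='0' (no match yet)
Bit 9: prefix='01' -> emit 'g', reset
Bit 10: prefix='0' (no match yet)
Bit 11: prefix='01' -> emit 'g', reset

Answer: 0 1 2 4 6 8 10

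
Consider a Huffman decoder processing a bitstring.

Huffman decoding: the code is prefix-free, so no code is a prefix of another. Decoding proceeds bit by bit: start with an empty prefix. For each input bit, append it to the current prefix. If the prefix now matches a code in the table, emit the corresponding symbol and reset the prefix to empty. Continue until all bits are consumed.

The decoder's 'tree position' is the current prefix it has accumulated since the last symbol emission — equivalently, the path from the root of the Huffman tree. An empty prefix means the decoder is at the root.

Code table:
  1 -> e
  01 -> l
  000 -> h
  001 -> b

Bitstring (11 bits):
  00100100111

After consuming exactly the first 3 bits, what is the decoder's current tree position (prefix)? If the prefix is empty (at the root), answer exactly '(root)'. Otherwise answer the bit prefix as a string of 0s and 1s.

Bit 0: prefix='0' (no match yet)
Bit 1: prefix='00' (no match yet)
Bit 2: prefix='001' -> emit 'b', reset

Answer: (root)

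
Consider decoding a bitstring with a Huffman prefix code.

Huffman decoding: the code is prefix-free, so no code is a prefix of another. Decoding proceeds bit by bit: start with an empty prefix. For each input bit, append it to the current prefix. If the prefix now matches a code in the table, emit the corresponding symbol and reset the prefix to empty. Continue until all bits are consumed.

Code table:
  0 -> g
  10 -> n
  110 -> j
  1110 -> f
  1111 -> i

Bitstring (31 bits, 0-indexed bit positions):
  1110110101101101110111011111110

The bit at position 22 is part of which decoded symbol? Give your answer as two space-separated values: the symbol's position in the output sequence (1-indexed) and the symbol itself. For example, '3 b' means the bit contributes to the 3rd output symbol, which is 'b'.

Bit 0: prefix='1' (no match yet)
Bit 1: prefix='11' (no match yet)
Bit 2: prefix='111' (no match yet)
Bit 3: prefix='1110' -> emit 'f', reset
Bit 4: prefix='1' (no match yet)
Bit 5: prefix='11' (no match yet)
Bit 6: prefix='110' -> emit 'j', reset
Bit 7: prefix='1' (no match yet)
Bit 8: prefix='10' -> emit 'n', reset
Bit 9: prefix='1' (no match yet)
Bit 10: prefix='11' (no match yet)
Bit 11: prefix='110' -> emit 'j', reset
Bit 12: prefix='1' (no match yet)
Bit 13: prefix='11' (no match yet)
Bit 14: prefix='110' -> emit 'j', reset
Bit 15: prefix='1' (no match yet)
Bit 16: prefix='11' (no match yet)
Bit 17: prefix='111' (no match yet)
Bit 18: prefix='1110' -> emit 'f', reset
Bit 19: prefix='1' (no match yet)
Bit 20: prefix='11' (no match yet)
Bit 21: prefix='111' (no match yet)
Bit 22: prefix='1110' -> emit 'f', reset
Bit 23: prefix='1' (no match yet)
Bit 24: prefix='11' (no match yet)
Bit 25: prefix='111' (no match yet)
Bit 26: prefix='1111' -> emit 'i', reset

Answer: 7 f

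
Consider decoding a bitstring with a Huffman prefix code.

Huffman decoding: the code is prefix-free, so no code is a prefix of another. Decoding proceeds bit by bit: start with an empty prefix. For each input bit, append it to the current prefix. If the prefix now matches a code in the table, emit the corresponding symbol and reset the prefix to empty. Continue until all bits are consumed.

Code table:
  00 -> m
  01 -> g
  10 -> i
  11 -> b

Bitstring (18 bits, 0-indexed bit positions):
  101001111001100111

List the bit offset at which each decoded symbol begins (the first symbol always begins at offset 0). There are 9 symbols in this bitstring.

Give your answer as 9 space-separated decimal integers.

Bit 0: prefix='1' (no match yet)
Bit 1: prefix='10' -> emit 'i', reset
Bit 2: prefix='1' (no match yet)
Bit 3: prefix='10' -> emit 'i', reset
Bit 4: prefix='0' (no match yet)
Bit 5: prefix='01' -> emit 'g', reset
Bit 6: prefix='1' (no match yet)
Bit 7: prefix='11' -> emit 'b', reset
Bit 8: prefix='1' (no match yet)
Bit 9: prefix='10' -> emit 'i', reset
Bit 10: prefix='0' (no match yet)
Bit 11: prefix='01' -> emit 'g', reset
Bit 12: prefix='1' (no match yet)
Bit 13: prefix='10' -> emit 'i', reset
Bit 14: prefix='0' (no match yet)
Bit 15: prefix='01' -> emit 'g', reset
Bit 16: prefix='1' (no match yet)
Bit 17: prefix='11' -> emit 'b', reset

Answer: 0 2 4 6 8 10 12 14 16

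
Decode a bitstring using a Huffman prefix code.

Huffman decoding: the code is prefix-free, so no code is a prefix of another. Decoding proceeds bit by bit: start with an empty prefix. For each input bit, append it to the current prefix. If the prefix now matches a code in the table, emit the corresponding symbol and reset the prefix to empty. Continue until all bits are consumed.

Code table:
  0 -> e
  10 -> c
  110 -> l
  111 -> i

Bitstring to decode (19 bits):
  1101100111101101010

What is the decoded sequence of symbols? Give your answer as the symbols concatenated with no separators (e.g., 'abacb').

Bit 0: prefix='1' (no match yet)
Bit 1: prefix='11' (no match yet)
Bit 2: prefix='110' -> emit 'l', reset
Bit 3: prefix='1' (no match yet)
Bit 4: prefix='11' (no match yet)
Bit 5: prefix='110' -> emit 'l', reset
Bit 6: prefix='0' -> emit 'e', reset
Bit 7: prefix='1' (no match yet)
Bit 8: prefix='11' (no match yet)
Bit 9: prefix='111' -> emit 'i', reset
Bit 10: prefix='1' (no match yet)
Bit 11: prefix='10' -> emit 'c', reset
Bit 12: prefix='1' (no match yet)
Bit 13: prefix='11' (no match yet)
Bit 14: prefix='110' -> emit 'l', reset
Bit 15: prefix='1' (no match yet)
Bit 16: prefix='10' -> emit 'c', reset
Bit 17: prefix='1' (no match yet)
Bit 18: prefix='10' -> emit 'c', reset

Answer: lleiclcc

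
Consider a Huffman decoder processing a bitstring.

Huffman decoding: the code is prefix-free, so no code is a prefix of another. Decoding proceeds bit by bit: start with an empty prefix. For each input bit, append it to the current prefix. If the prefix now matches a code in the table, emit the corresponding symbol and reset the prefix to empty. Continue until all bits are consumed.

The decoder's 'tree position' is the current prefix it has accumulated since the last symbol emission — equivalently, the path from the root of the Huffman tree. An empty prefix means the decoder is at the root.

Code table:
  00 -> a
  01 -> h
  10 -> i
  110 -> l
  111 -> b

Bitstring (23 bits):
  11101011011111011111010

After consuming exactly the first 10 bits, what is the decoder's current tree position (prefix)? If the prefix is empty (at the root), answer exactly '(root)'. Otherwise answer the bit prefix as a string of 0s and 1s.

Bit 0: prefix='1' (no match yet)
Bit 1: prefix='11' (no match yet)
Bit 2: prefix='111' -> emit 'b', reset
Bit 3: prefix='0' (no match yet)
Bit 4: prefix='01' -> emit 'h', reset
Bit 5: prefix='0' (no match yet)
Bit 6: prefix='01' -> emit 'h', reset
Bit 7: prefix='1' (no match yet)
Bit 8: prefix='10' -> emit 'i', reset
Bit 9: prefix='1' (no match yet)

Answer: 1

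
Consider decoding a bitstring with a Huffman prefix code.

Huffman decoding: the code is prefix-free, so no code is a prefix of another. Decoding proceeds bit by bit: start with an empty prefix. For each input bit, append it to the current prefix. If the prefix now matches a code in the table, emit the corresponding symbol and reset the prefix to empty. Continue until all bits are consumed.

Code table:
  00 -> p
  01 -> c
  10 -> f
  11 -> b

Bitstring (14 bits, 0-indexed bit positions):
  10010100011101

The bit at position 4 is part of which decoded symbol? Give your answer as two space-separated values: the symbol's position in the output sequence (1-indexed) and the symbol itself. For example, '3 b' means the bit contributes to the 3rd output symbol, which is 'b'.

Answer: 3 c

Derivation:
Bit 0: prefix='1' (no match yet)
Bit 1: prefix='10' -> emit 'f', reset
Bit 2: prefix='0' (no match yet)
Bit 3: prefix='01' -> emit 'c', reset
Bit 4: prefix='0' (no match yet)
Bit 5: prefix='01' -> emit 'c', reset
Bit 6: prefix='0' (no match yet)
Bit 7: prefix='00' -> emit 'p', reset
Bit 8: prefix='0' (no match yet)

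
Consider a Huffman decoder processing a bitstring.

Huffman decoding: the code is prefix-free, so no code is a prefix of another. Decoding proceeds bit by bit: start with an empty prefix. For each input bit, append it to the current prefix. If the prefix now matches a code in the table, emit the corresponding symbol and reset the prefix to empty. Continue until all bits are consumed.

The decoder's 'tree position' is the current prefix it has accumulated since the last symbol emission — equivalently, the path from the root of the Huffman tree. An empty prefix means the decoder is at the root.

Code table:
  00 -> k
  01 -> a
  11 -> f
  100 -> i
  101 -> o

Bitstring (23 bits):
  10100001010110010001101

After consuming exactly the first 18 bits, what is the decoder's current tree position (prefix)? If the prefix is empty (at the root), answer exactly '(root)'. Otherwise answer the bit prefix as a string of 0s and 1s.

Answer: (root)

Derivation:
Bit 0: prefix='1' (no match yet)
Bit 1: prefix='10' (no match yet)
Bit 2: prefix='101' -> emit 'o', reset
Bit 3: prefix='0' (no match yet)
Bit 4: prefix='00' -> emit 'k', reset
Bit 5: prefix='0' (no match yet)
Bit 6: prefix='00' -> emit 'k', reset
Bit 7: prefix='1' (no match yet)
Bit 8: prefix='10' (no match yet)
Bit 9: prefix='101' -> emit 'o', reset
Bit 10: prefix='0' (no match yet)
Bit 11: prefix='01' -> emit 'a', reset
Bit 12: prefix='1' (no match yet)
Bit 13: prefix='10' (no match yet)
Bit 14: prefix='100' -> emit 'i', reset
Bit 15: prefix='1' (no match yet)
Bit 16: prefix='10' (no match yet)
Bit 17: prefix='100' -> emit 'i', reset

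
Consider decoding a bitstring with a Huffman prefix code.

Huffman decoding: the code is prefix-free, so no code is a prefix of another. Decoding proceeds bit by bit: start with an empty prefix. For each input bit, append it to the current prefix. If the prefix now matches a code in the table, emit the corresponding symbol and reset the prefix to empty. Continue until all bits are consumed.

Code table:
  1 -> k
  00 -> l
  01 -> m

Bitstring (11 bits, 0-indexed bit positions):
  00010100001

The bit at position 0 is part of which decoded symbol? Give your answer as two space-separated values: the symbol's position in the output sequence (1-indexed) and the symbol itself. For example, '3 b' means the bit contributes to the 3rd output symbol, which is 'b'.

Answer: 1 l

Derivation:
Bit 0: prefix='0' (no match yet)
Bit 1: prefix='00' -> emit 'l', reset
Bit 2: prefix='0' (no match yet)
Bit 3: prefix='01' -> emit 'm', reset
Bit 4: prefix='0' (no match yet)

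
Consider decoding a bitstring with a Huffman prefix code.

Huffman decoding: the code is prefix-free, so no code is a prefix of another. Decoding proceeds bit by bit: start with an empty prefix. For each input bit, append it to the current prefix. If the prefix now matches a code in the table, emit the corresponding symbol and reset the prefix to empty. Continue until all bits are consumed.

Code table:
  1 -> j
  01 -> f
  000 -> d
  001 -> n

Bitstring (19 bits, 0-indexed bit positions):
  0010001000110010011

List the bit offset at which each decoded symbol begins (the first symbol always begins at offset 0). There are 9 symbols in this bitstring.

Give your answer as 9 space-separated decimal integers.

Bit 0: prefix='0' (no match yet)
Bit 1: prefix='00' (no match yet)
Bit 2: prefix='001' -> emit 'n', reset
Bit 3: prefix='0' (no match yet)
Bit 4: prefix='00' (no match yet)
Bit 5: prefix='000' -> emit 'd', reset
Bit 6: prefix='1' -> emit 'j', reset
Bit 7: prefix='0' (no match yet)
Bit 8: prefix='00' (no match yet)
Bit 9: prefix='000' -> emit 'd', reset
Bit 10: prefix='1' -> emit 'j', reset
Bit 11: prefix='1' -> emit 'j', reset
Bit 12: prefix='0' (no match yet)
Bit 13: prefix='00' (no match yet)
Bit 14: prefix='001' -> emit 'n', reset
Bit 15: prefix='0' (no match yet)
Bit 16: prefix='00' (no match yet)
Bit 17: prefix='001' -> emit 'n', reset
Bit 18: prefix='1' -> emit 'j', reset

Answer: 0 3 6 7 10 11 12 15 18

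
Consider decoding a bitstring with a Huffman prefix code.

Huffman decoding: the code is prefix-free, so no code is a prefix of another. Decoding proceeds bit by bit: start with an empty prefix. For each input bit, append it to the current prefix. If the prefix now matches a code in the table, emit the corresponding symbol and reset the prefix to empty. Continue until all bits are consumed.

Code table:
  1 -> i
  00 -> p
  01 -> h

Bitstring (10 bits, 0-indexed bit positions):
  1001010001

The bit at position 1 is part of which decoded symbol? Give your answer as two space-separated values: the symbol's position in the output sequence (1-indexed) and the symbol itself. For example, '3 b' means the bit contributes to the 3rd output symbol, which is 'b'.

Bit 0: prefix='1' -> emit 'i', reset
Bit 1: prefix='0' (no match yet)
Bit 2: prefix='00' -> emit 'p', reset
Bit 3: prefix='1' -> emit 'i', reset
Bit 4: prefix='0' (no match yet)
Bit 5: prefix='01' -> emit 'h', reset

Answer: 2 p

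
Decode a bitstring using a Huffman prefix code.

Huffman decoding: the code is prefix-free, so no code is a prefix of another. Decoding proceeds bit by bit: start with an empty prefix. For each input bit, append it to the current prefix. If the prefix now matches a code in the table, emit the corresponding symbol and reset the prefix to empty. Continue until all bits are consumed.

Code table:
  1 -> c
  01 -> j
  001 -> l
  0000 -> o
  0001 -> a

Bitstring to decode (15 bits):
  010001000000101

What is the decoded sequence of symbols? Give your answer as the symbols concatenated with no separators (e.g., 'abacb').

Answer: jaolj

Derivation:
Bit 0: prefix='0' (no match yet)
Bit 1: prefix='01' -> emit 'j', reset
Bit 2: prefix='0' (no match yet)
Bit 3: prefix='00' (no match yet)
Bit 4: prefix='000' (no match yet)
Bit 5: prefix='0001' -> emit 'a', reset
Bit 6: prefix='0' (no match yet)
Bit 7: prefix='00' (no match yet)
Bit 8: prefix='000' (no match yet)
Bit 9: prefix='0000' -> emit 'o', reset
Bit 10: prefix='0' (no match yet)
Bit 11: prefix='00' (no match yet)
Bit 12: prefix='001' -> emit 'l', reset
Bit 13: prefix='0' (no match yet)
Bit 14: prefix='01' -> emit 'j', reset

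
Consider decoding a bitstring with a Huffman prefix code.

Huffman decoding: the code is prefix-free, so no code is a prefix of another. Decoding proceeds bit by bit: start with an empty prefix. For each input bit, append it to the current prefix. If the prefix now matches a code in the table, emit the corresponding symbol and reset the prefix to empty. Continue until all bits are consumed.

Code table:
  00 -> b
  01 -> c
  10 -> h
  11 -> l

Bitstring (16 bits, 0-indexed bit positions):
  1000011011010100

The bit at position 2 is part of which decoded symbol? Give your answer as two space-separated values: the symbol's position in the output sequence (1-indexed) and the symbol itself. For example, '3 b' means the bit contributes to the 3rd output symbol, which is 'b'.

Bit 0: prefix='1' (no match yet)
Bit 1: prefix='10' -> emit 'h', reset
Bit 2: prefix='0' (no match yet)
Bit 3: prefix='00' -> emit 'b', reset
Bit 4: prefix='0' (no match yet)
Bit 5: prefix='01' -> emit 'c', reset
Bit 6: prefix='1' (no match yet)

Answer: 2 b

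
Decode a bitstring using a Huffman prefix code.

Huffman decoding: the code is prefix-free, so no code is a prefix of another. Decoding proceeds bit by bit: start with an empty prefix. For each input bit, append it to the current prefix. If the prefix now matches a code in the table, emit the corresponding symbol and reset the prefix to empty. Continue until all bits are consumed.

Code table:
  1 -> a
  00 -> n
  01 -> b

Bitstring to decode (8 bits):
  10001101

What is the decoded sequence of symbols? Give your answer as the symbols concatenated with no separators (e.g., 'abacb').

Answer: anbab

Derivation:
Bit 0: prefix='1' -> emit 'a', reset
Bit 1: prefix='0' (no match yet)
Bit 2: prefix='00' -> emit 'n', reset
Bit 3: prefix='0' (no match yet)
Bit 4: prefix='01' -> emit 'b', reset
Bit 5: prefix='1' -> emit 'a', reset
Bit 6: prefix='0' (no match yet)
Bit 7: prefix='01' -> emit 'b', reset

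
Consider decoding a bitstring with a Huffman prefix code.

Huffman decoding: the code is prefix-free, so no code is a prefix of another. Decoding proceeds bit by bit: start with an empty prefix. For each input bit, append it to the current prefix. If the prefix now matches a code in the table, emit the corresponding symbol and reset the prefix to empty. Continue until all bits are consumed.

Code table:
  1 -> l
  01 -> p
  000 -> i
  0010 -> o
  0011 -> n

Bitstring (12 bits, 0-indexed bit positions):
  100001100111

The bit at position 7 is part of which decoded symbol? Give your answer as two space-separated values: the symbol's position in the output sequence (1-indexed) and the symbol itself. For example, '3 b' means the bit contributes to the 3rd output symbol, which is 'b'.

Bit 0: prefix='1' -> emit 'l', reset
Bit 1: prefix='0' (no match yet)
Bit 2: prefix='00' (no match yet)
Bit 3: prefix='000' -> emit 'i', reset
Bit 4: prefix='0' (no match yet)
Bit 5: prefix='01' -> emit 'p', reset
Bit 6: prefix='1' -> emit 'l', reset
Bit 7: prefix='0' (no match yet)
Bit 8: prefix='00' (no match yet)
Bit 9: prefix='001' (no match yet)
Bit 10: prefix='0011' -> emit 'n', reset
Bit 11: prefix='1' -> emit 'l', reset

Answer: 5 n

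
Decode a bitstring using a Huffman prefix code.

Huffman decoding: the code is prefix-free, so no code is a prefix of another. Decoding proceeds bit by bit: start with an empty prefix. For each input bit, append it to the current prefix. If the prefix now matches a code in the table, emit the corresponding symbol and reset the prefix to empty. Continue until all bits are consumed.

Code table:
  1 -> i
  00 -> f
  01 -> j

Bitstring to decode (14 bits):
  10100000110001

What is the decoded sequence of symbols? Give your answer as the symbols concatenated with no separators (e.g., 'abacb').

Bit 0: prefix='1' -> emit 'i', reset
Bit 1: prefix='0' (no match yet)
Bit 2: prefix='01' -> emit 'j', reset
Bit 3: prefix='0' (no match yet)
Bit 4: prefix='00' -> emit 'f', reset
Bit 5: prefix='0' (no match yet)
Bit 6: prefix='00' -> emit 'f', reset
Bit 7: prefix='0' (no match yet)
Bit 8: prefix='01' -> emit 'j', reset
Bit 9: prefix='1' -> emit 'i', reset
Bit 10: prefix='0' (no match yet)
Bit 11: prefix='00' -> emit 'f', reset
Bit 12: prefix='0' (no match yet)
Bit 13: prefix='01' -> emit 'j', reset

Answer: ijffjifj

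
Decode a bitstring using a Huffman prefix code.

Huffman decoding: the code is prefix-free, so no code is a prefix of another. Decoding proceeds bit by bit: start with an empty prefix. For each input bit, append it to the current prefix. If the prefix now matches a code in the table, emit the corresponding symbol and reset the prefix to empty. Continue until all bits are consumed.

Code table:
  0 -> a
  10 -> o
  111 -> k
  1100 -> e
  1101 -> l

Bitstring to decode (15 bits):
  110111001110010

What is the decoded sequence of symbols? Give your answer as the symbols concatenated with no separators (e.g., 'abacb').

Answer: lekaao

Derivation:
Bit 0: prefix='1' (no match yet)
Bit 1: prefix='11' (no match yet)
Bit 2: prefix='110' (no match yet)
Bit 3: prefix='1101' -> emit 'l', reset
Bit 4: prefix='1' (no match yet)
Bit 5: prefix='11' (no match yet)
Bit 6: prefix='110' (no match yet)
Bit 7: prefix='1100' -> emit 'e', reset
Bit 8: prefix='1' (no match yet)
Bit 9: prefix='11' (no match yet)
Bit 10: prefix='111' -> emit 'k', reset
Bit 11: prefix='0' -> emit 'a', reset
Bit 12: prefix='0' -> emit 'a', reset
Bit 13: prefix='1' (no match yet)
Bit 14: prefix='10' -> emit 'o', reset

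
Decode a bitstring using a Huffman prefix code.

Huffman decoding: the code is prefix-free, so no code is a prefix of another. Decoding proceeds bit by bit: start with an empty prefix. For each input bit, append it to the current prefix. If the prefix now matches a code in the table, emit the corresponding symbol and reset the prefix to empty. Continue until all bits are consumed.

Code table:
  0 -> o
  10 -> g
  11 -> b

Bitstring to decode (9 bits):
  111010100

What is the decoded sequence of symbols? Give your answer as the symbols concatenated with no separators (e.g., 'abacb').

Answer: bgggo

Derivation:
Bit 0: prefix='1' (no match yet)
Bit 1: prefix='11' -> emit 'b', reset
Bit 2: prefix='1' (no match yet)
Bit 3: prefix='10' -> emit 'g', reset
Bit 4: prefix='1' (no match yet)
Bit 5: prefix='10' -> emit 'g', reset
Bit 6: prefix='1' (no match yet)
Bit 7: prefix='10' -> emit 'g', reset
Bit 8: prefix='0' -> emit 'o', reset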